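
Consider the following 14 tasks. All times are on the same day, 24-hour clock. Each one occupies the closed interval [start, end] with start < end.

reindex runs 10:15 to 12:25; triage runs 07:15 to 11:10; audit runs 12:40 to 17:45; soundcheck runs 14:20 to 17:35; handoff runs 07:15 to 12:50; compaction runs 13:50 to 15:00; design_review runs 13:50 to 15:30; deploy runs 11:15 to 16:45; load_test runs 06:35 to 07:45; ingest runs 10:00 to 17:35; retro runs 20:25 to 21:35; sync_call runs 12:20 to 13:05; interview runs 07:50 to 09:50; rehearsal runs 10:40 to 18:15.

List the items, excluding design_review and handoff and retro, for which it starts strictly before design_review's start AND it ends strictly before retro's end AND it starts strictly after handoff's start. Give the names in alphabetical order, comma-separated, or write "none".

audit, deploy, ingest, interview, rehearsal, reindex, sync_call

Conditions: its start is strictly before design_review's start (X.start < 13:50) AND its end is strictly before retro's end (X.end < 21:35) AND its start is strictly after handoff's start (X.start > 07:15).
audit: start 12:40 < 13:50? ✓; end 17:45 < 21:35? ✓; start 12:40 > 07:15? ✓ → yes.
compaction: start 13:50 < 13:50? ✗; end 15:00 < 21:35? ✓; start 13:50 > 07:15? ✓ → no.
deploy: start 11:15 < 13:50? ✓; end 16:45 < 21:35? ✓; start 11:15 > 07:15? ✓ → yes.
ingest: start 10:00 < 13:50? ✓; end 17:35 < 21:35? ✓; start 10:00 > 07:15? ✓ → yes.
interview: start 07:50 < 13:50? ✓; end 09:50 < 21:35? ✓; start 07:50 > 07:15? ✓ → yes.
load_test: start 06:35 < 13:50? ✓; end 07:45 < 21:35? ✓; start 06:35 > 07:15? ✗ → no.
rehearsal: start 10:40 < 13:50? ✓; end 18:15 < 21:35? ✓; start 10:40 > 07:15? ✓ → yes.
reindex: start 10:15 < 13:50? ✓; end 12:25 < 21:35? ✓; start 10:15 > 07:15? ✓ → yes.
soundcheck: start 14:20 < 13:50? ✗; end 17:35 < 21:35? ✓; start 14:20 > 07:15? ✓ → no.
sync_call: start 12:20 < 13:50? ✓; end 13:05 < 21:35? ✓; start 12:20 > 07:15? ✓ → yes.
triage: start 07:15 < 13:50? ✓; end 11:10 < 21:35? ✓; start 07:15 > 07:15? ✗ → no.
Result: audit, deploy, ingest, interview, rehearsal, reindex, sync_call.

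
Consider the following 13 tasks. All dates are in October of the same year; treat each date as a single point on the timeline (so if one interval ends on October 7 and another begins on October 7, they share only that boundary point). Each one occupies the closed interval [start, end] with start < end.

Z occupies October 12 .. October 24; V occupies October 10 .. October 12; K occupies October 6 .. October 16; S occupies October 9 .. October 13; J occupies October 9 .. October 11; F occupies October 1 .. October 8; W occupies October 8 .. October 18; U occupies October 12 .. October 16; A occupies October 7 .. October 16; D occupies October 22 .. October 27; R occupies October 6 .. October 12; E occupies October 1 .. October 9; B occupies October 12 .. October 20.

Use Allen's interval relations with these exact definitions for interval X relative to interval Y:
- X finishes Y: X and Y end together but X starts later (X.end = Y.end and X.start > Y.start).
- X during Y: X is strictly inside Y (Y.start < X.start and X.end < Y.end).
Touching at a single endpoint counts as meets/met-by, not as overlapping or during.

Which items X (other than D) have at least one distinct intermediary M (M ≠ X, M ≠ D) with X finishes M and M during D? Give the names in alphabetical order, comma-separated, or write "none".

none

Target D = [October 22, October 27].
Intermediaries M with M during D: none.
Union: none.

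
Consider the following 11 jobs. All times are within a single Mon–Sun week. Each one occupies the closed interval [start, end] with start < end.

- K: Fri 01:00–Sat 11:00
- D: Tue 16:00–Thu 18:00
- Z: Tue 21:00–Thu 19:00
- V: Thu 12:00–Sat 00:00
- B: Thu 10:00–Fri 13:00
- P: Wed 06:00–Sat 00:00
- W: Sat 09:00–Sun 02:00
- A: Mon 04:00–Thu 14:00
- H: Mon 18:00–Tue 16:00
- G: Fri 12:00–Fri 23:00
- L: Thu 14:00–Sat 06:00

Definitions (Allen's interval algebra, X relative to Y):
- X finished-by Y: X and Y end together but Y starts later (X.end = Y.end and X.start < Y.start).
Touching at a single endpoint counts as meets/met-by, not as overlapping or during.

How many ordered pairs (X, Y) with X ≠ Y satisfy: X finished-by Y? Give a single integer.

1

Checking all 110 ordered pairs for relation 'finished-by'; matching pairs in alphabetical order:
(P, V): P finished-by V ✓
Count: 1.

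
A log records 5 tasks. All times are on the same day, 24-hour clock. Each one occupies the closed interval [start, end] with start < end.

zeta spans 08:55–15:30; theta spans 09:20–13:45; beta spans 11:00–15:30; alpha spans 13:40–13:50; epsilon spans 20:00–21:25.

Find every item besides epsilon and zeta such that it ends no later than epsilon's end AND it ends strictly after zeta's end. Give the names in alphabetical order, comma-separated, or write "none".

Conditions: its end is no later than epsilon's end (X.end <= 21:25) AND its end is strictly after zeta's end (X.end > 15:30).
alpha: end 13:50 <= 21:25? ✓; end 13:50 > 15:30? ✗ → no.
beta: end 15:30 <= 21:25? ✓; end 15:30 > 15:30? ✗ → no.
theta: end 13:45 <= 21:25? ✓; end 13:45 > 15:30? ✗ → no.
Result: none.

none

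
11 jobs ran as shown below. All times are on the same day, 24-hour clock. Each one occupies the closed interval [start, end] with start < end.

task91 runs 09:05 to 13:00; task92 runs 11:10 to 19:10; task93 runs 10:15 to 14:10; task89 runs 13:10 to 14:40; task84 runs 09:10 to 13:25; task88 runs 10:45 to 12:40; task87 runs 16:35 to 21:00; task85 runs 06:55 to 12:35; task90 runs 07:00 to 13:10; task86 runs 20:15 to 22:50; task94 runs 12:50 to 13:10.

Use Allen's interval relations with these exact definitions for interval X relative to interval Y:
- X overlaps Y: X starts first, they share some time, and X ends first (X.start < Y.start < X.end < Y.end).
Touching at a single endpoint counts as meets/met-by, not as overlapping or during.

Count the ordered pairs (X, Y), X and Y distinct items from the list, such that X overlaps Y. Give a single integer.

Checking all 110 ordered pairs for relation 'overlaps'; matching pairs in alphabetical order:
(task84, task89): task84 overlaps task89 ✓
(task84, task92): task84 overlaps task92 ✓
(task84, task93): task84 overlaps task93 ✓
(task85, task84): task85 overlaps task84 ✓
(task85, task88): task85 overlaps task88 ✓
(task85, task90): task85 overlaps task90 ✓
(task85, task91): task85 overlaps task91 ✓
(task85, task92): task85 overlaps task92 ✓
(task85, task93): task85 overlaps task93 ✓
(task87, task86): task87 overlaps task86 ✓
(task88, task92): task88 overlaps task92 ✓
(task90, task84): task90 overlaps task84 ✓
(task90, task92): task90 overlaps task92 ✓
(task90, task93): task90 overlaps task93 ✓
(task91, task84): task91 overlaps task84 ✓
(task91, task92): task91 overlaps task92 ✓
(task91, task93): task91 overlaps task93 ✓
(task91, task94): task91 overlaps task94 ✓
(task92, task87): task92 overlaps task87 ✓
(task93, task89): task93 overlaps task89 ✓
(task93, task92): task93 overlaps task92 ✓
Count: 21.

21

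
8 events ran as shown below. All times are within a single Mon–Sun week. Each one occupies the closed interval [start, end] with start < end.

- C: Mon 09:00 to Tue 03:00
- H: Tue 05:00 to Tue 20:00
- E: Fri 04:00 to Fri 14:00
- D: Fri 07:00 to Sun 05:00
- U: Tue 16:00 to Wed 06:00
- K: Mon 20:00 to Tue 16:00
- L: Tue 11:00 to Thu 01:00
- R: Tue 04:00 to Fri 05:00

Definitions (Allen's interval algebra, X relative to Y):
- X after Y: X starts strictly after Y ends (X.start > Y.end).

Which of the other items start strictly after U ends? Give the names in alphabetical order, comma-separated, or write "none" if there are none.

Target U = [Tue 16:00, Wed 06:00].
C [Mon 09:00, Tue 03:00] → before → no.
D [Fri 07:00, Sun 05:00] → after → yes.
E [Fri 04:00, Fri 14:00] → after → yes.
H [Tue 05:00, Tue 20:00] → overlaps → no.
K [Mon 20:00, Tue 16:00] → meets → no.
L [Tue 11:00, Thu 01:00] → contains → no.
R [Tue 04:00, Fri 05:00] → contains → no.
Result: D, E.

D, E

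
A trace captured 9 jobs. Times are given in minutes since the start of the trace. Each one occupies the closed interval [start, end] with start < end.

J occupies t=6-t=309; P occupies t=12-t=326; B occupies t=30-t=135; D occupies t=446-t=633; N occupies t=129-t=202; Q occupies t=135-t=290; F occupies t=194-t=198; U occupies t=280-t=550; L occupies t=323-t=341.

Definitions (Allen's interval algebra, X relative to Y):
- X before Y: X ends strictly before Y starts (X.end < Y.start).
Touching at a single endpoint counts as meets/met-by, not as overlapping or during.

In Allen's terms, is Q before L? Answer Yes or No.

Yes

Q = [t=135, t=290], L = [t=323, t=341].
Actual relation of Q to L: before.
Asked whether 'before' holds → Yes.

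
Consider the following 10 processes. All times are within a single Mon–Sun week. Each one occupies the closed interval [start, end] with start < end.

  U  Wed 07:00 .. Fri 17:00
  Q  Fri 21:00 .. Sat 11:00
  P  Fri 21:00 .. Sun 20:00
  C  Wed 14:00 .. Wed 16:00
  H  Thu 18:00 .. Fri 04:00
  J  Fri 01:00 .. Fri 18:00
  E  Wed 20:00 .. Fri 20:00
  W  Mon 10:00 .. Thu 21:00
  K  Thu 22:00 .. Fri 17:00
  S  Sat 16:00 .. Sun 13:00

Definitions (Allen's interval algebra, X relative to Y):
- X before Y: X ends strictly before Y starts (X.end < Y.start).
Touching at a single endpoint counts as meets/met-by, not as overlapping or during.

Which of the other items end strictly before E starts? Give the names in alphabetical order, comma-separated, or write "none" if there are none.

Target E = [Wed 20:00, Fri 20:00].
C [Wed 14:00, Wed 16:00] → before → yes.
H [Thu 18:00, Fri 04:00] → during → no.
J [Fri 01:00, Fri 18:00] → during → no.
K [Thu 22:00, Fri 17:00] → during → no.
P [Fri 21:00, Sun 20:00] → after → no.
Q [Fri 21:00, Sat 11:00] → after → no.
S [Sat 16:00, Sun 13:00] → after → no.
U [Wed 07:00, Fri 17:00] → overlaps → no.
W [Mon 10:00, Thu 21:00] → overlaps → no.
Result: C.

C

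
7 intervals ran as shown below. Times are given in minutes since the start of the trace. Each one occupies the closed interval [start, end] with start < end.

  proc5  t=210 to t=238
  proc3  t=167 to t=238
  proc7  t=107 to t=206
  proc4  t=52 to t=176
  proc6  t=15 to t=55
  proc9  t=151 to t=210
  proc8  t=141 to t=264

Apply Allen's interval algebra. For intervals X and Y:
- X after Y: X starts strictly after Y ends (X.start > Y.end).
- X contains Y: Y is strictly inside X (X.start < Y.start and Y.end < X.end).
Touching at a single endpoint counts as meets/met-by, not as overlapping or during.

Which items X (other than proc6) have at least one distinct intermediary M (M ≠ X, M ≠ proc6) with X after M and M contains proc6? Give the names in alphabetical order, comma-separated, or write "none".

Target proc6 = [t=15, t=55].
Intermediaries M with M contains proc6: none.
Union: none.

none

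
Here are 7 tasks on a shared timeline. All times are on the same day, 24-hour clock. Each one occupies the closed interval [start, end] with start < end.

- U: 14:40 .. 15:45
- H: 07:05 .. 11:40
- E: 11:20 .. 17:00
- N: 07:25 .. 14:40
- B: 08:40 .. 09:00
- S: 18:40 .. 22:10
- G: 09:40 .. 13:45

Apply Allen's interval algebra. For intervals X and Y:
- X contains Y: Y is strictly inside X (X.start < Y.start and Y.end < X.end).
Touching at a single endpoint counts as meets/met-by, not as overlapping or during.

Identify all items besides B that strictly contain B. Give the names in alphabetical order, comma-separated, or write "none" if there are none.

H, N

Target B = [08:40, 09:00].
E [11:20, 17:00] → after → no.
G [09:40, 13:45] → after → no.
H [07:05, 11:40] → contains → yes.
N [07:25, 14:40] → contains → yes.
S [18:40, 22:10] → after → no.
U [14:40, 15:45] → after → no.
Result: H, N.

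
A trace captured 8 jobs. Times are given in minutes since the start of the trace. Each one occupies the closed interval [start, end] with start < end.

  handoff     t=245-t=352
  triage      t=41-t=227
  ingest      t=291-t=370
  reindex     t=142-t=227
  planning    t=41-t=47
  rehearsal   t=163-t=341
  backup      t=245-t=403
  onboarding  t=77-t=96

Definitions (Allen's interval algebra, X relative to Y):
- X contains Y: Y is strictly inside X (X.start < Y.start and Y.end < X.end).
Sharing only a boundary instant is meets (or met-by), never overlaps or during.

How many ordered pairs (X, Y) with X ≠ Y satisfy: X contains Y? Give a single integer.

2

Checking all 56 ordered pairs for relation 'contains'; matching pairs in alphabetical order:
(backup, ingest): backup contains ingest ✓
(triage, onboarding): triage contains onboarding ✓
Count: 2.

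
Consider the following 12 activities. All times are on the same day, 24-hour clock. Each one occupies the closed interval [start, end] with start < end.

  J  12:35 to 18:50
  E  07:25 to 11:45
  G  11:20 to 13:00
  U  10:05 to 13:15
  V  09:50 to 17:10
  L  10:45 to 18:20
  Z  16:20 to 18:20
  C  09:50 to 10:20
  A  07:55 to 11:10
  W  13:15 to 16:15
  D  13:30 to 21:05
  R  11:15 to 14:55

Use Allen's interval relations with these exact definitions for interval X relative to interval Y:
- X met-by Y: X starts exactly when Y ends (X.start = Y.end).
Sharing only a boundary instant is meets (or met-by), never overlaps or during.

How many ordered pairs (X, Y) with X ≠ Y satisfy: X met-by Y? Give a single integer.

Checking all 132 ordered pairs for relation 'met-by'; matching pairs in alphabetical order:
(W, U): W met-by U ✓
Count: 1.

1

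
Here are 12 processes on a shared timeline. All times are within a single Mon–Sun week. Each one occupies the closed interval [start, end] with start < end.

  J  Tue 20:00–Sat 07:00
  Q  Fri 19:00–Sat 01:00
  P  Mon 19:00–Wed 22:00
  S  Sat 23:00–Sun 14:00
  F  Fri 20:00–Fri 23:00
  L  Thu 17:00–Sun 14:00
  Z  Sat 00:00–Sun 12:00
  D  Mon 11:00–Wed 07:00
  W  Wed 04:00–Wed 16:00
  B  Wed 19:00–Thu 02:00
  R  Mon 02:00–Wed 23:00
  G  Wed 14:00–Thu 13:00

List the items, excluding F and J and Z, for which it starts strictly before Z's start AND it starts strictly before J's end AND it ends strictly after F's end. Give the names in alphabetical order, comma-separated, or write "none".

Conditions: its start is strictly before Z's start (X.start < Sat 00:00) AND its start is strictly before J's end (X.start < Sat 07:00) AND its end is strictly after F's end (X.end > Fri 23:00).
B: start Wed 19:00 < Sat 00:00? ✓; start Wed 19:00 < Sat 07:00? ✓; end Thu 02:00 > Fri 23:00? ✗ → no.
D: start Mon 11:00 < Sat 00:00? ✓; start Mon 11:00 < Sat 07:00? ✓; end Wed 07:00 > Fri 23:00? ✗ → no.
G: start Wed 14:00 < Sat 00:00? ✓; start Wed 14:00 < Sat 07:00? ✓; end Thu 13:00 > Fri 23:00? ✗ → no.
L: start Thu 17:00 < Sat 00:00? ✓; start Thu 17:00 < Sat 07:00? ✓; end Sun 14:00 > Fri 23:00? ✓ → yes.
P: start Mon 19:00 < Sat 00:00? ✓; start Mon 19:00 < Sat 07:00? ✓; end Wed 22:00 > Fri 23:00? ✗ → no.
Q: start Fri 19:00 < Sat 00:00? ✓; start Fri 19:00 < Sat 07:00? ✓; end Sat 01:00 > Fri 23:00? ✓ → yes.
R: start Mon 02:00 < Sat 00:00? ✓; start Mon 02:00 < Sat 07:00? ✓; end Wed 23:00 > Fri 23:00? ✗ → no.
S: start Sat 23:00 < Sat 00:00? ✗; start Sat 23:00 < Sat 07:00? ✗; end Sun 14:00 > Fri 23:00? ✓ → no.
W: start Wed 04:00 < Sat 00:00? ✓; start Wed 04:00 < Sat 07:00? ✓; end Wed 16:00 > Fri 23:00? ✗ → no.
Result: L, Q.

L, Q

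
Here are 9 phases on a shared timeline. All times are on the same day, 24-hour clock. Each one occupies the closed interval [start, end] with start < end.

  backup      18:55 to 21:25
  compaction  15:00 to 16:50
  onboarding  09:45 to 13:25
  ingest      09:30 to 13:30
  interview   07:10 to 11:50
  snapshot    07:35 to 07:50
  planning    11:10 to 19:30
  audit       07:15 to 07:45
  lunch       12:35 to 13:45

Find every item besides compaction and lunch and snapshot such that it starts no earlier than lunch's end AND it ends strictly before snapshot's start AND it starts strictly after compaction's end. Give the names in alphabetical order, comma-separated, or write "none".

Conditions: its start is no earlier than lunch's end (X.start >= 13:45) AND its end is strictly before snapshot's start (X.end < 07:35) AND its start is strictly after compaction's end (X.start > 16:50).
audit: start 07:15 >= 13:45? ✗; end 07:45 < 07:35? ✗; start 07:15 > 16:50? ✗ → no.
backup: start 18:55 >= 13:45? ✓; end 21:25 < 07:35? ✗; start 18:55 > 16:50? ✓ → no.
ingest: start 09:30 >= 13:45? ✗; end 13:30 < 07:35? ✗; start 09:30 > 16:50? ✗ → no.
interview: start 07:10 >= 13:45? ✗; end 11:50 < 07:35? ✗; start 07:10 > 16:50? ✗ → no.
onboarding: start 09:45 >= 13:45? ✗; end 13:25 < 07:35? ✗; start 09:45 > 16:50? ✗ → no.
planning: start 11:10 >= 13:45? ✗; end 19:30 < 07:35? ✗; start 11:10 > 16:50? ✗ → no.
Result: none.

none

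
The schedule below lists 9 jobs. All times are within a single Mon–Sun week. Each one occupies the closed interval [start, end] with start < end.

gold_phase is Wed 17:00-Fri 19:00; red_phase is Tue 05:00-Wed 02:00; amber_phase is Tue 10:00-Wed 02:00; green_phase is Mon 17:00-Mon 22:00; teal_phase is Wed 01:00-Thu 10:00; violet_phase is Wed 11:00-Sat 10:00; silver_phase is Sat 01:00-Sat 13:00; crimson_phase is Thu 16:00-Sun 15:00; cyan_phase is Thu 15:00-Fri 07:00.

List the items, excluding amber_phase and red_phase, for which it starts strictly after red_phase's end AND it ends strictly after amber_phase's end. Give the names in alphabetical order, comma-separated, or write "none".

crimson_phase, cyan_phase, gold_phase, silver_phase, violet_phase

Conditions: its start is strictly after red_phase's end (X.start > Wed 02:00) AND its end is strictly after amber_phase's end (X.end > Wed 02:00).
crimson_phase: start Thu 16:00 > Wed 02:00? ✓; end Sun 15:00 > Wed 02:00? ✓ → yes.
cyan_phase: start Thu 15:00 > Wed 02:00? ✓; end Fri 07:00 > Wed 02:00? ✓ → yes.
gold_phase: start Wed 17:00 > Wed 02:00? ✓; end Fri 19:00 > Wed 02:00? ✓ → yes.
green_phase: start Mon 17:00 > Wed 02:00? ✗; end Mon 22:00 > Wed 02:00? ✗ → no.
silver_phase: start Sat 01:00 > Wed 02:00? ✓; end Sat 13:00 > Wed 02:00? ✓ → yes.
teal_phase: start Wed 01:00 > Wed 02:00? ✗; end Thu 10:00 > Wed 02:00? ✓ → no.
violet_phase: start Wed 11:00 > Wed 02:00? ✓; end Sat 10:00 > Wed 02:00? ✓ → yes.
Result: crimson_phase, cyan_phase, gold_phase, silver_phase, violet_phase.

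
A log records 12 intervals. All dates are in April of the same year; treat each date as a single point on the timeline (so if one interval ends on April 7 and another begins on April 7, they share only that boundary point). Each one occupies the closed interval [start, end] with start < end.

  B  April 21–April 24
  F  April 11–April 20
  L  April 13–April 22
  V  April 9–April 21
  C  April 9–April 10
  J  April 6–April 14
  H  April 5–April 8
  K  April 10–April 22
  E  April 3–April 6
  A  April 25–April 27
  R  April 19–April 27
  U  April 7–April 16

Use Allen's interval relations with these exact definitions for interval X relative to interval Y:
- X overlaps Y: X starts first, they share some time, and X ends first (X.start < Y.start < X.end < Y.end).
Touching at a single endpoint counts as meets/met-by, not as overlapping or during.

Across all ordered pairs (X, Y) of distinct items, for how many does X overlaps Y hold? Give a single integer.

Checking all 132 ordered pairs for relation 'overlaps'; matching pairs in alphabetical order:
(E, H): E overlaps H ✓
(F, L): F overlaps L ✓
(F, R): F overlaps R ✓
(H, J): H overlaps J ✓
(H, U): H overlaps U ✓
(J, F): J overlaps F ✓
(J, K): J overlaps K ✓
(J, L): J overlaps L ✓
(J, U): J overlaps U ✓
(J, V): J overlaps V ✓
(K, B): K overlaps B ✓
(K, R): K overlaps R ✓
(L, B): L overlaps B ✓
(L, R): L overlaps R ✓
(U, F): U overlaps F ✓
(U, K): U overlaps K ✓
(U, L): U overlaps L ✓
(U, V): U overlaps V ✓
(V, K): V overlaps K ✓
(V, L): V overlaps L ✓
(V, R): V overlaps R ✓
Count: 21.

21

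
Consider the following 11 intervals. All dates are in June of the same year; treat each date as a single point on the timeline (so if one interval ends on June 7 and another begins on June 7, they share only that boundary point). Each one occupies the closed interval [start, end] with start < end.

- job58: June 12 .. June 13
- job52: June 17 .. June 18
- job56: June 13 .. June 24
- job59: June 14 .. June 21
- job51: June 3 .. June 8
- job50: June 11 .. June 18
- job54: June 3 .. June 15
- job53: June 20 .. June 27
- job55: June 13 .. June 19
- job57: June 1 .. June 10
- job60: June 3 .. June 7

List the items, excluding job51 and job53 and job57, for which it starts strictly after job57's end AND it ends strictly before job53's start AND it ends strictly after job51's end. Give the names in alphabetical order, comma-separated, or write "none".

job50, job52, job55, job58

Conditions: its start is strictly after job57's end (X.start > June 10) AND its end is strictly before job53's start (X.end < June 20) AND its end is strictly after job51's end (X.end > June 8).
job50: start June 11 > June 10? ✓; end June 18 < June 20? ✓; end June 18 > June 8? ✓ → yes.
job52: start June 17 > June 10? ✓; end June 18 < June 20? ✓; end June 18 > June 8? ✓ → yes.
job54: start June 3 > June 10? ✗; end June 15 < June 20? ✓; end June 15 > June 8? ✓ → no.
job55: start June 13 > June 10? ✓; end June 19 < June 20? ✓; end June 19 > June 8? ✓ → yes.
job56: start June 13 > June 10? ✓; end June 24 < June 20? ✗; end June 24 > June 8? ✓ → no.
job58: start June 12 > June 10? ✓; end June 13 < June 20? ✓; end June 13 > June 8? ✓ → yes.
job59: start June 14 > June 10? ✓; end June 21 < June 20? ✗; end June 21 > June 8? ✓ → no.
job60: start June 3 > June 10? ✗; end June 7 < June 20? ✓; end June 7 > June 8? ✗ → no.
Result: job50, job52, job55, job58.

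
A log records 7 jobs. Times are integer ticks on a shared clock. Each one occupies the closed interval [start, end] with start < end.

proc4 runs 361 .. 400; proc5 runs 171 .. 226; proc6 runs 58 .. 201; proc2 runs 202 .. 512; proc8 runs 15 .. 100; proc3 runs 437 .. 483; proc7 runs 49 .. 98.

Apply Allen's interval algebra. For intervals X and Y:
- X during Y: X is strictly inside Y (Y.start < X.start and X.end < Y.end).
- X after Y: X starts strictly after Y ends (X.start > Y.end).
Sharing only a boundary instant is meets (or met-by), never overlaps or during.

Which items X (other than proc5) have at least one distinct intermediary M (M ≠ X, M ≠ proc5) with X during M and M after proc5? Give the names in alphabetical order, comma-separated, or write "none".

Target proc5 = [171, 226].
Intermediaries M with M after proc5: proc3, proc4.
Via proc3 — items with X during proc3: none.
Via proc4 — items with X during proc4: none.
Union: none.

none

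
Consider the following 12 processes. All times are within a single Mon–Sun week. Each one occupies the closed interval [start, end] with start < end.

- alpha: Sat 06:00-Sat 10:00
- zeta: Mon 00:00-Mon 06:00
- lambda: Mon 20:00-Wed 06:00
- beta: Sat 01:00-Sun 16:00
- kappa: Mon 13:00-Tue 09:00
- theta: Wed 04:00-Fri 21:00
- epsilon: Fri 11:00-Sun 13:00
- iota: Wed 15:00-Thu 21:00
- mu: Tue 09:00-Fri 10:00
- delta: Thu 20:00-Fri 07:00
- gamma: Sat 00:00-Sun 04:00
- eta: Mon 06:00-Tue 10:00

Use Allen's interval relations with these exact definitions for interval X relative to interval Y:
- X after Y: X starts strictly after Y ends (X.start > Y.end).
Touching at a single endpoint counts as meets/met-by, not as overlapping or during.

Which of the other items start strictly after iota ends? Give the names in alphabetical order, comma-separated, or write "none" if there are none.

Target iota = [Wed 15:00, Thu 21:00].
alpha [Sat 06:00, Sat 10:00] → after → yes.
beta [Sat 01:00, Sun 16:00] → after → yes.
delta [Thu 20:00, Fri 07:00] → overlapped-by → no.
epsilon [Fri 11:00, Sun 13:00] → after → yes.
eta [Mon 06:00, Tue 10:00] → before → no.
gamma [Sat 00:00, Sun 04:00] → after → yes.
kappa [Mon 13:00, Tue 09:00] → before → no.
lambda [Mon 20:00, Wed 06:00] → before → no.
mu [Tue 09:00, Fri 10:00] → contains → no.
theta [Wed 04:00, Fri 21:00] → contains → no.
zeta [Mon 00:00, Mon 06:00] → before → no.
Result: alpha, beta, epsilon, gamma.

alpha, beta, epsilon, gamma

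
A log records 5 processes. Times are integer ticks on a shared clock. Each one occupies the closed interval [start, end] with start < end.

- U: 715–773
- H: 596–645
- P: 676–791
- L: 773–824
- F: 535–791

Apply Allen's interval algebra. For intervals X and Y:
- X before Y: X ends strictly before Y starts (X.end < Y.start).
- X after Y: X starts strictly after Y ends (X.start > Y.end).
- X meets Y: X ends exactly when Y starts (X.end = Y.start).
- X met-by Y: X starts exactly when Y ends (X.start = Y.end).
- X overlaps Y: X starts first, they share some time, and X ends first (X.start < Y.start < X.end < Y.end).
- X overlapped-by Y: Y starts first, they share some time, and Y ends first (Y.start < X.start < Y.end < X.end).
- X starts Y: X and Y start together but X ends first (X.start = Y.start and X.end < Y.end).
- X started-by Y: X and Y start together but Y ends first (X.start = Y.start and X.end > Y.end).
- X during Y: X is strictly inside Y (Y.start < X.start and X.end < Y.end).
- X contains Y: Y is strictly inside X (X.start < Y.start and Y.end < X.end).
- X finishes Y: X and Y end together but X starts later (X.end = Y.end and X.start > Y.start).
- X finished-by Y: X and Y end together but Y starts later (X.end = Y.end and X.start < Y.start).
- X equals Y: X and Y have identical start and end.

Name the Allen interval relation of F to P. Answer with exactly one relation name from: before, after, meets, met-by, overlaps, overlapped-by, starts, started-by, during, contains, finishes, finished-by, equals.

F = [535, 791]; P = [676, 791].
Compare endpoints: F.start < P.start, F.start < P.end, F.end > P.start, F.end = P.end.
That pattern is 'finished-by'.

finished-by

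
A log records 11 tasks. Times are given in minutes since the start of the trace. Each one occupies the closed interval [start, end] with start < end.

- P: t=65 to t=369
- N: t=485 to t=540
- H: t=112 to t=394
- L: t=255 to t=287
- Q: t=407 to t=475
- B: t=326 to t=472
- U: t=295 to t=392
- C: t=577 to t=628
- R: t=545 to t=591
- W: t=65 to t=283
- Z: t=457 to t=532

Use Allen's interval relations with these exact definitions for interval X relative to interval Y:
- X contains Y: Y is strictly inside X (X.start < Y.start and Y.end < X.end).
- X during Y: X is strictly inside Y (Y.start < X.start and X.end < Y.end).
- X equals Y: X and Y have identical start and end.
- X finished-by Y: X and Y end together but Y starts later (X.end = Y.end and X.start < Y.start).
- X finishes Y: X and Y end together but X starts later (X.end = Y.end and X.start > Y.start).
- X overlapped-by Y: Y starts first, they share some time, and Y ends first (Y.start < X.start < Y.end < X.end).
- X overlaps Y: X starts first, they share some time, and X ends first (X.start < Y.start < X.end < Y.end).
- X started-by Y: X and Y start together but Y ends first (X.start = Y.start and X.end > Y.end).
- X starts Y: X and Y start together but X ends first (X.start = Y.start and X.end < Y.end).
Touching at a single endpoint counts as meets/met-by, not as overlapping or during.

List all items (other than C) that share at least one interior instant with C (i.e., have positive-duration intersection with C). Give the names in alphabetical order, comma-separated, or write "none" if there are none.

R

Target C = [t=577, t=628].
B [t=326, t=472] → before → no.
H [t=112, t=394] → before → no.
L [t=255, t=287] → before → no.
N [t=485, t=540] → before → no.
P [t=65, t=369] → before → no.
Q [t=407, t=475] → before → no.
R [t=545, t=591] → overlaps → yes.
U [t=295, t=392] → before → no.
W [t=65, t=283] → before → no.
Z [t=457, t=532] → before → no.
Result: R.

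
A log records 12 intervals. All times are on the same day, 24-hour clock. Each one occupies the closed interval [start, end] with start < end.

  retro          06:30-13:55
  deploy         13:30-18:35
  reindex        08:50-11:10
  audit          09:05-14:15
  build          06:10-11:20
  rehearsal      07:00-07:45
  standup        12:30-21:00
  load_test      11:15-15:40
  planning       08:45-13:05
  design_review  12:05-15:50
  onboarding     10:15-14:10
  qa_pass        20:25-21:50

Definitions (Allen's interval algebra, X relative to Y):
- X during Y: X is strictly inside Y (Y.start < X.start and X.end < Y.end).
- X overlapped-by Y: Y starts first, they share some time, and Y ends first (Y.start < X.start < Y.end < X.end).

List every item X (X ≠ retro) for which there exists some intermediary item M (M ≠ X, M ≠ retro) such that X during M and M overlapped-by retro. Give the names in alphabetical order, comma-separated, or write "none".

deploy, onboarding

Target retro = [06:30, 13:55].
Intermediaries M with M overlapped-by retro: audit, deploy, design_review, load_test, onboarding, standup.
Via audit — items with X during audit: onboarding.
Via deploy — items with X during deploy: none.
Via design_review — items with X during design_review: none.
Via load_test — items with X during load_test: none.
Via onboarding — items with X during onboarding: none.
Via standup — items with X during standup: deploy.
Union: deploy, onboarding.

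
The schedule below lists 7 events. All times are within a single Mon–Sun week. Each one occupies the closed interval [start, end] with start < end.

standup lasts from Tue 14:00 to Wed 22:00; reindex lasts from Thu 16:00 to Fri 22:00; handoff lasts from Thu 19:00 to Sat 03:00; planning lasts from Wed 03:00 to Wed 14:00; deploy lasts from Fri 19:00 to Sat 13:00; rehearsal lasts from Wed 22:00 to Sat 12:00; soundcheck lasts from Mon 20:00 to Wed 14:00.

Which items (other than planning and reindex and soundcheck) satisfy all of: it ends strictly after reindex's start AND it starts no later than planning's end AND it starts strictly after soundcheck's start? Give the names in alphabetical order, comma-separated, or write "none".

Conditions: its end is strictly after reindex's start (X.end > Thu 16:00) AND its start is no later than planning's end (X.start <= Wed 14:00) AND its start is strictly after soundcheck's start (X.start > Mon 20:00).
deploy: end Sat 13:00 > Thu 16:00? ✓; start Fri 19:00 <= Wed 14:00? ✗; start Fri 19:00 > Mon 20:00? ✓ → no.
handoff: end Sat 03:00 > Thu 16:00? ✓; start Thu 19:00 <= Wed 14:00? ✗; start Thu 19:00 > Mon 20:00? ✓ → no.
rehearsal: end Sat 12:00 > Thu 16:00? ✓; start Wed 22:00 <= Wed 14:00? ✗; start Wed 22:00 > Mon 20:00? ✓ → no.
standup: end Wed 22:00 > Thu 16:00? ✗; start Tue 14:00 <= Wed 14:00? ✓; start Tue 14:00 > Mon 20:00? ✓ → no.
Result: none.

none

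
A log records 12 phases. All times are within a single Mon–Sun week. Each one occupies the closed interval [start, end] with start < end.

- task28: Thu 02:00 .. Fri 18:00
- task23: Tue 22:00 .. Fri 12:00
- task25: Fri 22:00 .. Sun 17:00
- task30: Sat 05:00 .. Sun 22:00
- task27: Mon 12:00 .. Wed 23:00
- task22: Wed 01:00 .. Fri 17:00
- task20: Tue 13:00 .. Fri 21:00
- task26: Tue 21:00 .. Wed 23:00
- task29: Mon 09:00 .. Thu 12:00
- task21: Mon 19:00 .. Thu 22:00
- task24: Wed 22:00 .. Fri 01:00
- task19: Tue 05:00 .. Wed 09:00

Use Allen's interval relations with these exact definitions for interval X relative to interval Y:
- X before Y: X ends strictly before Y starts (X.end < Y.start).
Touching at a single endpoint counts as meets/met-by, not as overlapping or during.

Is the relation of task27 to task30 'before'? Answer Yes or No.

task27 = [Mon 12:00, Wed 23:00], task30 = [Sat 05:00, Sun 22:00].
Actual relation of task27 to task30: before.
Asked whether 'before' holds → Yes.

Yes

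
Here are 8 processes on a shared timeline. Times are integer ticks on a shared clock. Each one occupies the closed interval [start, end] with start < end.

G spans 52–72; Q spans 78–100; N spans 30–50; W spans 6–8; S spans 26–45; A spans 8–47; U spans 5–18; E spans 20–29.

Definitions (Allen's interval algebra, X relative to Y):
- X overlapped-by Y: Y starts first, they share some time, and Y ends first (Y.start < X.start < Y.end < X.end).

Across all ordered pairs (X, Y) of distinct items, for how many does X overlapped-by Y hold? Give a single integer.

4

Checking all 56 ordered pairs for relation 'overlapped-by'; matching pairs in alphabetical order:
(A, U): A overlapped-by U ✓
(N, A): N overlapped-by A ✓
(N, S): N overlapped-by S ✓
(S, E): S overlapped-by E ✓
Count: 4.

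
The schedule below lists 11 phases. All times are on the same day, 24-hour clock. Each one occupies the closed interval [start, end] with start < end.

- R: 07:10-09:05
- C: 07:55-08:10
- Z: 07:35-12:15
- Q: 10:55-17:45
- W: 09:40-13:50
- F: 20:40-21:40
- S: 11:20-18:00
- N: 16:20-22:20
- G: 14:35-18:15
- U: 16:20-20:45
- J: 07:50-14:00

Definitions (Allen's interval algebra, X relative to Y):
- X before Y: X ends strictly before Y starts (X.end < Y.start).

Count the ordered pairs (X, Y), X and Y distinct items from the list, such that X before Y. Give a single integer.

29

Checking all 110 ordered pairs for relation 'before'; matching pairs in alphabetical order:
(C, F): C before F ✓
(C, G): C before G ✓
(C, N): C before N ✓
(C, Q): C before Q ✓
(C, S): C before S ✓
(C, U): C before U ✓
(C, W): C before W ✓
(G, F): G before F ✓
(J, F): J before F ✓
(J, G): J before G ✓
(J, N): J before N ✓
(J, U): J before U ✓
(Q, F): Q before F ✓
(R, F): R before F ✓
(R, G): R before G ✓
(R, N): R before N ✓
(R, Q): R before Q ✓
(R, S): R before S ✓
(R, U): R before U ✓
(R, W): R before W ✓
(S, F): S before F ✓
(W, F): W before F ✓
(W, G): W before G ✓
(W, N): W before N ✓
... plus 5 further pairs not listed.
Count: 29.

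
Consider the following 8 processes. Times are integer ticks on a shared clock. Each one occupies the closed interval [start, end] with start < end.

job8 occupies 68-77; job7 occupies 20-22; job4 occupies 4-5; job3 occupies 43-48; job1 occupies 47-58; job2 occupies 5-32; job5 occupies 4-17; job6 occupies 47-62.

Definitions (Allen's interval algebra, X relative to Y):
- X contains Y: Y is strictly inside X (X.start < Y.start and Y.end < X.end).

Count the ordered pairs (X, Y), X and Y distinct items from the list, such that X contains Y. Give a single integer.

Checking all 56 ordered pairs for relation 'contains'; matching pairs in alphabetical order:
(job2, job7): job2 contains job7 ✓
Count: 1.

1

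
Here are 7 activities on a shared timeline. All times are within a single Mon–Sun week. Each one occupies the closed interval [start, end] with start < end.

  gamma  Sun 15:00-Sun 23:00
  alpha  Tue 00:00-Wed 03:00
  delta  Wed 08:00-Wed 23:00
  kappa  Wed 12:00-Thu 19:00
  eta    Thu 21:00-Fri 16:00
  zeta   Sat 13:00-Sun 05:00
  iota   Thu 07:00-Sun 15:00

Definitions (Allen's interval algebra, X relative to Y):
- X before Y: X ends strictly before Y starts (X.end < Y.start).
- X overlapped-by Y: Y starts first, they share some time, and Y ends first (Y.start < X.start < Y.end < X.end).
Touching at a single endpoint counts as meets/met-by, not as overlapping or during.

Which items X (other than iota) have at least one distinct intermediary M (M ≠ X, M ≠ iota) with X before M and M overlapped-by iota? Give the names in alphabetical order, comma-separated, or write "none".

none

Target iota = [Thu 07:00, Sun 15:00].
Intermediaries M with M overlapped-by iota: none.
Union: none.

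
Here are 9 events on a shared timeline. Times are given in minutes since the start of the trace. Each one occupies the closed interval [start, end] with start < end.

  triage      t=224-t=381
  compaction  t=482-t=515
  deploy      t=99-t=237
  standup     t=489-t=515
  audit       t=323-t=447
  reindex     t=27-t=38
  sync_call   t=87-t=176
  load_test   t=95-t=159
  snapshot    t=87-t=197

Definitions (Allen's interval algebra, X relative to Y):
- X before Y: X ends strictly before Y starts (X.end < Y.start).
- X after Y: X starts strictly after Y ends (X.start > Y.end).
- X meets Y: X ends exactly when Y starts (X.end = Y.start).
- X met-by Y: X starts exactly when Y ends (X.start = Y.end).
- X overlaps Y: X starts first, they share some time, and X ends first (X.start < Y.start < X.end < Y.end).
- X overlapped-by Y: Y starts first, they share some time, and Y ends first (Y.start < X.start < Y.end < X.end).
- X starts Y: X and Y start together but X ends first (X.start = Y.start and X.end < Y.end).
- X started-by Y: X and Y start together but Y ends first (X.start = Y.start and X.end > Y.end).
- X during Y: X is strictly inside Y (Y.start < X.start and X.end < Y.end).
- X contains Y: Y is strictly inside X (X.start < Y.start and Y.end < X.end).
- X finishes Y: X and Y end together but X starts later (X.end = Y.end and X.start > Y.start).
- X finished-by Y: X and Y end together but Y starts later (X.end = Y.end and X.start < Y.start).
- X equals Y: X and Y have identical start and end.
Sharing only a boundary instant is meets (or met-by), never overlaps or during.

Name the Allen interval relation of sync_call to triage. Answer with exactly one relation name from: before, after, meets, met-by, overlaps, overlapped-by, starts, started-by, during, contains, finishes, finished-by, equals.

sync_call = [t=87, t=176]; triage = [t=224, t=381].
Compare endpoints: sync_call.start < triage.start, sync_call.start < triage.end, sync_call.end < triage.start, sync_call.end < triage.end.
That pattern is 'before'.

before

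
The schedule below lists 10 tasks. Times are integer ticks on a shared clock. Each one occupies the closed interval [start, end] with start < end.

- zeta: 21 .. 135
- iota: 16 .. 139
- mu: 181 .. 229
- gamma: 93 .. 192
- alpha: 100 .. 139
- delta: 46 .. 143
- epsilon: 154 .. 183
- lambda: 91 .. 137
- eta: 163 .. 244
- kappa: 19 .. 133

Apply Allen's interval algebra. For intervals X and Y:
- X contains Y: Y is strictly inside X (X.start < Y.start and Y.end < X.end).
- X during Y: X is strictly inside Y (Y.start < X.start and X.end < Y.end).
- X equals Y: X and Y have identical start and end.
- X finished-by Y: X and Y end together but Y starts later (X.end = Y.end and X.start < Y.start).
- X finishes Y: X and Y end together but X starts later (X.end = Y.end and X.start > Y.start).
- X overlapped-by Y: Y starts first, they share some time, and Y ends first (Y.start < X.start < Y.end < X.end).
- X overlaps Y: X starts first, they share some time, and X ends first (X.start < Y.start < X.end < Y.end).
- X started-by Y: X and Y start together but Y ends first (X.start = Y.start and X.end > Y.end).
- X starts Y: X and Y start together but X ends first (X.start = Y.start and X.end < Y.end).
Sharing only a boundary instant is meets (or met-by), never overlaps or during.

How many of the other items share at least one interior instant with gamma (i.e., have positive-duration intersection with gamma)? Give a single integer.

9

Target gamma = [93, 192].
alpha [100, 139] → during → counts.
delta [46, 143] → overlaps → counts.
epsilon [154, 183] → during → counts.
eta [163, 244] → overlapped-by → counts.
iota [16, 139] → overlaps → counts.
kappa [19, 133] → overlaps → counts.
lambda [91, 137] → overlaps → counts.
mu [181, 229] → overlapped-by → counts.
zeta [21, 135] → overlaps → counts.
Total: 9.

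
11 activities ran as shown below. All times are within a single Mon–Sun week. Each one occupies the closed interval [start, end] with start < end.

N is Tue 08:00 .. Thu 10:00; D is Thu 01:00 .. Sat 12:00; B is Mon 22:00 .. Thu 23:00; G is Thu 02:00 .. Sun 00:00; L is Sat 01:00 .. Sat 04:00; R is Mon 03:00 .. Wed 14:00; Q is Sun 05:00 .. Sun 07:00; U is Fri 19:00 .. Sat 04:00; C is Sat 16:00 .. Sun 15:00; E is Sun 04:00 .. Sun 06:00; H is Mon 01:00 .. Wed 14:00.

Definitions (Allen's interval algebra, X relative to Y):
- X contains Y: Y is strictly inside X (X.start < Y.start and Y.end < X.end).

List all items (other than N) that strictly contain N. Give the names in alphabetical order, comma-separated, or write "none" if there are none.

Target N = [Tue 08:00, Thu 10:00].
B [Mon 22:00, Thu 23:00] → contains → yes.
C [Sat 16:00, Sun 15:00] → after → no.
D [Thu 01:00, Sat 12:00] → overlapped-by → no.
E [Sun 04:00, Sun 06:00] → after → no.
G [Thu 02:00, Sun 00:00] → overlapped-by → no.
H [Mon 01:00, Wed 14:00] → overlaps → no.
L [Sat 01:00, Sat 04:00] → after → no.
Q [Sun 05:00, Sun 07:00] → after → no.
R [Mon 03:00, Wed 14:00] → overlaps → no.
U [Fri 19:00, Sat 04:00] → after → no.
Result: B.

B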